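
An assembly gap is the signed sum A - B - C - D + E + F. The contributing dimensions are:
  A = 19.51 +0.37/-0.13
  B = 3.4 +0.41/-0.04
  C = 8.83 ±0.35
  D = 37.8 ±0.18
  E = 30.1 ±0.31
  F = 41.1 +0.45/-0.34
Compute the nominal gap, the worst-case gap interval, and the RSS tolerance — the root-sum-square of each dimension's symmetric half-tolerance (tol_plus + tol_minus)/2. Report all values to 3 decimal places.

Stack each dimension's contribution:
  +A: nom +19.510 → Σnom=19.510; wc +0.370/-0.130 → slack +0.370/-0.130; half-tol=0.250, Σhalf²=0.062500
  -B: nom -3.400 → Σnom=16.110; wc +0.040/-0.410 → slack +0.410/-0.540; half-tol=0.225, Σhalf²=0.113125
  -C: nom -8.830 → Σnom=7.280; wc +0.350/-0.350 → slack +0.760/-0.890; half-tol=0.350, Σhalf²=0.235625
  -D: nom -37.800 → Σnom=-30.520; wc +0.180/-0.180 → slack +0.940/-1.070; half-tol=0.180, Σhalf²=0.268025
  +E: nom +30.100 → Σnom=-0.420; wc +0.310/-0.310 → slack +1.250/-1.380; half-tol=0.310, Σhalf²=0.364125
  +F: nom +41.100 → Σnom=40.680; wc +0.450/-0.340 → slack +1.700/-1.720; half-tol=0.395, Σhalf²=0.520150
Nominal = 40.680. Worst-case = [40.680 - 1.720, 40.680 + 1.700] = [38.960, 42.380]. RSS = √0.520150 = 0.721.

nominal=40.680 wc=[38.960,42.380] rss=0.721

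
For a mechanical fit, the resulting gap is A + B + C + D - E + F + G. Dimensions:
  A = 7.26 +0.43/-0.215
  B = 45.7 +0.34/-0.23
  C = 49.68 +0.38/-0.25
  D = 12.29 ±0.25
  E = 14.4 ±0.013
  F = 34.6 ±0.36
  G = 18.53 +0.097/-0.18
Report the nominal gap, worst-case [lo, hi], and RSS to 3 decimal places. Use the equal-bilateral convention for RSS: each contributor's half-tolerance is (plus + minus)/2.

nominal=153.660 wc=[152.162,155.530] rss=0.704

Stack each dimension's contribution:
  +A: nom +7.260 → Σnom=7.260; wc +0.430/-0.215 → slack +0.430/-0.215; half-tol=0.323, Σhalf²=0.104006
  +B: nom +45.700 → Σnom=52.960; wc +0.340/-0.230 → slack +0.770/-0.445; half-tol=0.285, Σhalf²=0.185231
  +C: nom +49.680 → Σnom=102.640; wc +0.380/-0.250 → slack +1.150/-0.695; half-tol=0.315, Σhalf²=0.284456
  +D: nom +12.290 → Σnom=114.930; wc +0.250/-0.250 → slack +1.400/-0.945; half-tol=0.250, Σhalf²=0.346956
  -E: nom -14.400 → Σnom=100.530; wc +0.013/-0.013 → slack +1.413/-0.958; half-tol=0.013, Σhalf²=0.347125
  +F: nom +34.600 → Σnom=135.130; wc +0.360/-0.360 → slack +1.773/-1.318; half-tol=0.360, Σhalf²=0.476725
  +G: nom +18.530 → Σnom=153.660; wc +0.097/-0.180 → slack +1.870/-1.498; half-tol=0.139, Σhalf²=0.495908
Nominal = 153.660. Worst-case = [153.660 - 1.498, 153.660 + 1.870] = [152.162, 155.530]. RSS = √0.495908 = 0.704.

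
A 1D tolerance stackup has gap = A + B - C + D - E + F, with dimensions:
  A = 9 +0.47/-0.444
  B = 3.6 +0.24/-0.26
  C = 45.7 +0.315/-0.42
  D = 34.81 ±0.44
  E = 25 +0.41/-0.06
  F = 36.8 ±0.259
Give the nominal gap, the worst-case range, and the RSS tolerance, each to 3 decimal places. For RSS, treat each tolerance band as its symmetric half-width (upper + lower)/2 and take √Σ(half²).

nominal=13.510 wc=[11.382,15.399] rss=0.850

Stack each dimension's contribution:
  +A: nom +9.000 → Σnom=9.000; wc +0.470/-0.444 → slack +0.470/-0.444; half-tol=0.457, Σhalf²=0.208849
  +B: nom +3.600 → Σnom=12.600; wc +0.240/-0.260 → slack +0.710/-0.704; half-tol=0.250, Σhalf²=0.271349
  -C: nom -45.700 → Σnom=-33.100; wc +0.420/-0.315 → slack +1.130/-1.019; half-tol=0.367, Σhalf²=0.406405
  +D: nom +34.810 → Σnom=1.710; wc +0.440/-0.440 → slack +1.570/-1.459; half-tol=0.440, Σhalf²=0.600005
  -E: nom -25.000 → Σnom=-23.290; wc +0.060/-0.410 → slack +1.630/-1.869; half-tol=0.235, Σhalf²=0.655230
  +F: nom +36.800 → Σnom=13.510; wc +0.259/-0.259 → slack +1.889/-2.128; half-tol=0.259, Σhalf²=0.722311
Nominal = 13.510. Worst-case = [13.510 - 2.128, 13.510 + 1.889] = [11.382, 15.399]. RSS = √0.722311 = 0.850.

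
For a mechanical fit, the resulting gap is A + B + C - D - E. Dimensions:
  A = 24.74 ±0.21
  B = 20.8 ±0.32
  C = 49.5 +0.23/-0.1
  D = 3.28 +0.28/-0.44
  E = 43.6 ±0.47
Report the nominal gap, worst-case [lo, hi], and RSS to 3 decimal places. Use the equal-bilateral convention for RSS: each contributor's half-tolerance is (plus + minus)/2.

Stack each dimension's contribution:
  +A: nom +24.740 → Σnom=24.740; wc +0.210/-0.210 → slack +0.210/-0.210; half-tol=0.210, Σhalf²=0.044100
  +B: nom +20.800 → Σnom=45.540; wc +0.320/-0.320 → slack +0.530/-0.530; half-tol=0.320, Σhalf²=0.146500
  +C: nom +49.500 → Σnom=95.040; wc +0.230/-0.100 → slack +0.760/-0.630; half-tol=0.165, Σhalf²=0.173725
  -D: nom -3.280 → Σnom=91.760; wc +0.440/-0.280 → slack +1.200/-0.910; half-tol=0.360, Σhalf²=0.303325
  -E: nom -43.600 → Σnom=48.160; wc +0.470/-0.470 → slack +1.670/-1.380; half-tol=0.470, Σhalf²=0.524225
Nominal = 48.160. Worst-case = [48.160 - 1.380, 48.160 + 1.670] = [46.780, 49.830]. RSS = √0.524225 = 0.724.

nominal=48.160 wc=[46.780,49.830] rss=0.724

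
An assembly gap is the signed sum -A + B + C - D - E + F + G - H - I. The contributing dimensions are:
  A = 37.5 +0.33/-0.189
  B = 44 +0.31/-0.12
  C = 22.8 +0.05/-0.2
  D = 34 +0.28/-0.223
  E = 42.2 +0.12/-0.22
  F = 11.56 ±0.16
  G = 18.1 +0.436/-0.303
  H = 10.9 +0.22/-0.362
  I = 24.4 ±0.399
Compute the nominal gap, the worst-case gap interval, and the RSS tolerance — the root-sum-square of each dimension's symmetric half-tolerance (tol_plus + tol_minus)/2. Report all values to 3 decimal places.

nominal=-52.540 wc=[-54.672,-50.191] rss=0.792

Stack each dimension's contribution:
  -A: nom -37.500 → Σnom=-37.500; wc +0.189/-0.330 → slack +0.189/-0.330; half-tol=0.260, Σhalf²=0.067340
  +B: nom +44.000 → Σnom=6.500; wc +0.310/-0.120 → slack +0.499/-0.450; half-tol=0.215, Σhalf²=0.113565
  +C: nom +22.800 → Σnom=29.300; wc +0.050/-0.200 → slack +0.549/-0.650; half-tol=0.125, Σhalf²=0.129190
  -D: nom -34.000 → Σnom=-4.700; wc +0.223/-0.280 → slack +0.772/-0.930; half-tol=0.252, Σhalf²=0.192443
  -E: nom -42.200 → Σnom=-46.900; wc +0.220/-0.120 → slack +0.992/-1.050; half-tol=0.170, Σhalf²=0.221342
  +F: nom +11.560 → Σnom=-35.340; wc +0.160/-0.160 → slack +1.152/-1.210; half-tol=0.160, Σhalf²=0.246943
  +G: nom +18.100 → Σnom=-17.240; wc +0.436/-0.303 → slack +1.588/-1.513; half-tol=0.369, Σhalf²=0.383473
  -H: nom -10.900 → Σnom=-28.140; wc +0.362/-0.220 → slack +1.950/-1.733; half-tol=0.291, Σhalf²=0.468154
  -I: nom -24.400 → Σnom=-52.540; wc +0.399/-0.399 → slack +2.349/-2.132; half-tol=0.399, Σhalf²=0.627355
Nominal = -52.540. Worst-case = [-52.540 - 2.132, -52.540 + 2.349] = [-54.672, -50.191]. RSS = √0.627355 = 0.792.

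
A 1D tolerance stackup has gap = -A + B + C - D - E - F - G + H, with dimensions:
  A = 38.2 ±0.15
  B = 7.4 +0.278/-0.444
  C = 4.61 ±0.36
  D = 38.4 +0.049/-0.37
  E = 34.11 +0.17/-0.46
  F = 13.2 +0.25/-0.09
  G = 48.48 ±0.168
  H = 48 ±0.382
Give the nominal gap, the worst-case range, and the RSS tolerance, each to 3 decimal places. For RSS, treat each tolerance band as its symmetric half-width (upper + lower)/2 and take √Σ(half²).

Stack each dimension's contribution:
  -A: nom -38.200 → Σnom=-38.200; wc +0.150/-0.150 → slack +0.150/-0.150; half-tol=0.150, Σhalf²=0.022500
  +B: nom +7.400 → Σnom=-30.800; wc +0.278/-0.444 → slack +0.428/-0.594; half-tol=0.361, Σhalf²=0.152821
  +C: nom +4.610 → Σnom=-26.190; wc +0.360/-0.360 → slack +0.788/-0.954; half-tol=0.360, Σhalf²=0.282421
  -D: nom -38.400 → Σnom=-64.590; wc +0.370/-0.049 → slack +1.158/-1.003; half-tol=0.209, Σhalf²=0.326311
  -E: nom -34.110 → Σnom=-98.700; wc +0.460/-0.170 → slack +1.618/-1.173; half-tol=0.315, Σhalf²=0.425536
  -F: nom -13.200 → Σnom=-111.900; wc +0.090/-0.250 → slack +1.708/-1.423; half-tol=0.170, Σhalf²=0.454436
  -G: nom -48.480 → Σnom=-160.380; wc +0.168/-0.168 → slack +1.876/-1.591; half-tol=0.168, Σhalf²=0.482660
  +H: nom +48.000 → Σnom=-112.380; wc +0.382/-0.382 → slack +2.258/-1.973; half-tol=0.382, Σhalf²=0.628584
Nominal = -112.380. Worst-case = [-112.380 - 1.973, -112.380 + 2.258] = [-114.353, -110.122]. RSS = √0.628584 = 0.793.

nominal=-112.380 wc=[-114.353,-110.122] rss=0.793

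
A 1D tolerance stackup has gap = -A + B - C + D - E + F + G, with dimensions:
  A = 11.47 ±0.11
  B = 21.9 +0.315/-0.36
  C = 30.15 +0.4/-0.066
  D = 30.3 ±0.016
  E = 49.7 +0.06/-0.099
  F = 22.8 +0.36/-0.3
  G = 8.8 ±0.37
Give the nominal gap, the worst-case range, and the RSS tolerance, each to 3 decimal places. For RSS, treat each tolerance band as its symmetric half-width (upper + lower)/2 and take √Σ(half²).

Stack each dimension's contribution:
  -A: nom -11.470 → Σnom=-11.470; wc +0.110/-0.110 → slack +0.110/-0.110; half-tol=0.110, Σhalf²=0.012100
  +B: nom +21.900 → Σnom=10.430; wc +0.315/-0.360 → slack +0.425/-0.470; half-tol=0.338, Σhalf²=0.126006
  -C: nom -30.150 → Σnom=-19.720; wc +0.066/-0.400 → slack +0.491/-0.870; half-tol=0.233, Σhalf²=0.180295
  +D: nom +30.300 → Σnom=10.580; wc +0.016/-0.016 → slack +0.507/-0.886; half-tol=0.016, Σhalf²=0.180551
  -E: nom -49.700 → Σnom=-39.120; wc +0.099/-0.060 → slack +0.606/-0.946; half-tol=0.080, Σhalf²=0.186872
  +F: nom +22.800 → Σnom=-16.320; wc +0.360/-0.300 → slack +0.966/-1.246; half-tol=0.330, Σhalf²=0.295771
  +G: nom +8.800 → Σnom=-7.520; wc +0.370/-0.370 → slack +1.336/-1.616; half-tol=0.370, Σhalf²=0.432671
Nominal = -7.520. Worst-case = [-7.520 - 1.616, -7.520 + 1.336] = [-9.136, -6.184]. RSS = √0.432671 = 0.658.

nominal=-7.520 wc=[-9.136,-6.184] rss=0.658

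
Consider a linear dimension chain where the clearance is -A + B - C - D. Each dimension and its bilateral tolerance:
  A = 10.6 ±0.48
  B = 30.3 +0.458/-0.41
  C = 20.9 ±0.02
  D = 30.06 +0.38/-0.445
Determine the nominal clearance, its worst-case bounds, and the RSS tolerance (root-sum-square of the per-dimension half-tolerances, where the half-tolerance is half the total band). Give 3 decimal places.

Stack each dimension's contribution:
  -A: nom -10.600 → Σnom=-10.600; wc +0.480/-0.480 → slack +0.480/-0.480; half-tol=0.480, Σhalf²=0.230400
  +B: nom +30.300 → Σnom=19.700; wc +0.458/-0.410 → slack +0.938/-0.890; half-tol=0.434, Σhalf²=0.418756
  -C: nom -20.900 → Σnom=-1.200; wc +0.020/-0.020 → slack +0.958/-0.910; half-tol=0.020, Σhalf²=0.419156
  -D: nom -30.060 → Σnom=-31.260; wc +0.445/-0.380 → slack +1.403/-1.290; half-tol=0.412, Σhalf²=0.589312
Nominal = -31.260. Worst-case = [-31.260 - 1.290, -31.260 + 1.403] = [-32.550, -29.857]. RSS = √0.589312 = 0.768.

nominal=-31.260 wc=[-32.550,-29.857] rss=0.768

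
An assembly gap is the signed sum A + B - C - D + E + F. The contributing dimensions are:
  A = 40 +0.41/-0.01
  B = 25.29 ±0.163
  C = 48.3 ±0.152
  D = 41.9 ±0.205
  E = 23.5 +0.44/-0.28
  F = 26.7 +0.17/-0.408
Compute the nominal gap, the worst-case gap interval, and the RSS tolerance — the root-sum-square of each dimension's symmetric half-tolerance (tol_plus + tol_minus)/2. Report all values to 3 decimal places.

Stack each dimension's contribution:
  +A: nom +40.000 → Σnom=40.000; wc +0.410/-0.010 → slack +0.410/-0.010; half-tol=0.210, Σhalf²=0.044100
  +B: nom +25.290 → Σnom=65.290; wc +0.163/-0.163 → slack +0.573/-0.173; half-tol=0.163, Σhalf²=0.070669
  -C: nom -48.300 → Σnom=16.990; wc +0.152/-0.152 → slack +0.725/-0.325; half-tol=0.152, Σhalf²=0.093773
  -D: nom -41.900 → Σnom=-24.910; wc +0.205/-0.205 → slack +0.930/-0.530; half-tol=0.205, Σhalf²=0.135798
  +E: nom +23.500 → Σnom=-1.410; wc +0.440/-0.280 → slack +1.370/-0.810; half-tol=0.360, Σhalf²=0.265398
  +F: nom +26.700 → Σnom=25.290; wc +0.170/-0.408 → slack +1.540/-1.218; half-tol=0.289, Σhalf²=0.348919
Nominal = 25.290. Worst-case = [25.290 - 1.218, 25.290 + 1.540] = [24.072, 26.830]. RSS = √0.348919 = 0.591.

nominal=25.290 wc=[24.072,26.830] rss=0.591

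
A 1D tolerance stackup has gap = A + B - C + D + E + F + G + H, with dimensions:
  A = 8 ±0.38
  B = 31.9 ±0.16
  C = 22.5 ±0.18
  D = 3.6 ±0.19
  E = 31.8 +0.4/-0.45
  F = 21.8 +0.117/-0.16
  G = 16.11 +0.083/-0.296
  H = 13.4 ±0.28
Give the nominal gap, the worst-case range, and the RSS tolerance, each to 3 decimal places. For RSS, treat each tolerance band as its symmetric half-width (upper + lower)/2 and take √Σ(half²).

nominal=104.110 wc=[102.014,105.900] rss=0.743

Stack each dimension's contribution:
  +A: nom +8.000 → Σnom=8.000; wc +0.380/-0.380 → slack +0.380/-0.380; half-tol=0.380, Σhalf²=0.144400
  +B: nom +31.900 → Σnom=39.900; wc +0.160/-0.160 → slack +0.540/-0.540; half-tol=0.160, Σhalf²=0.170000
  -C: nom -22.500 → Σnom=17.400; wc +0.180/-0.180 → slack +0.720/-0.720; half-tol=0.180, Σhalf²=0.202400
  +D: nom +3.600 → Σnom=21.000; wc +0.190/-0.190 → slack +0.910/-0.910; half-tol=0.190, Σhalf²=0.238500
  +E: nom +31.800 → Σnom=52.800; wc +0.400/-0.450 → slack +1.310/-1.360; half-tol=0.425, Σhalf²=0.419125
  +F: nom +21.800 → Σnom=74.600; wc +0.117/-0.160 → slack +1.427/-1.520; half-tol=0.139, Σhalf²=0.438307
  +G: nom +16.110 → Σnom=90.710; wc +0.083/-0.296 → slack +1.510/-1.816; half-tol=0.190, Σhalf²=0.474218
  +H: nom +13.400 → Σnom=104.110; wc +0.280/-0.280 → slack +1.790/-2.096; half-tol=0.280, Σhalf²=0.552618
Nominal = 104.110. Worst-case = [104.110 - 2.096, 104.110 + 1.790] = [102.014, 105.900]. RSS = √0.552618 = 0.743.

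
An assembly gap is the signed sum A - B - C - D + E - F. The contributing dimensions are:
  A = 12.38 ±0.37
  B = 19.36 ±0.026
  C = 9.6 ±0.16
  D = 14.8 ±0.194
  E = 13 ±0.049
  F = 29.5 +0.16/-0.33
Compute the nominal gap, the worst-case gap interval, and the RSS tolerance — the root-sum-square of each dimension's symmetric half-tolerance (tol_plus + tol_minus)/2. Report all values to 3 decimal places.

Stack each dimension's contribution:
  +A: nom +12.380 → Σnom=12.380; wc +0.370/-0.370 → slack +0.370/-0.370; half-tol=0.370, Σhalf²=0.136900
  -B: nom -19.360 → Σnom=-6.980; wc +0.026/-0.026 → slack +0.396/-0.396; half-tol=0.026, Σhalf²=0.137576
  -C: nom -9.600 → Σnom=-16.580; wc +0.160/-0.160 → slack +0.556/-0.556; half-tol=0.160, Σhalf²=0.163176
  -D: nom -14.800 → Σnom=-31.380; wc +0.194/-0.194 → slack +0.750/-0.750; half-tol=0.194, Σhalf²=0.200812
  +E: nom +13.000 → Σnom=-18.380; wc +0.049/-0.049 → slack +0.799/-0.799; half-tol=0.049, Σhalf²=0.203213
  -F: nom -29.500 → Σnom=-47.880; wc +0.330/-0.160 → slack +1.129/-0.959; half-tol=0.245, Σhalf²=0.263238
Nominal = -47.880. Worst-case = [-47.880 - 0.959, -47.880 + 1.129] = [-48.839, -46.751]. RSS = √0.263238 = 0.513.

nominal=-47.880 wc=[-48.839,-46.751] rss=0.513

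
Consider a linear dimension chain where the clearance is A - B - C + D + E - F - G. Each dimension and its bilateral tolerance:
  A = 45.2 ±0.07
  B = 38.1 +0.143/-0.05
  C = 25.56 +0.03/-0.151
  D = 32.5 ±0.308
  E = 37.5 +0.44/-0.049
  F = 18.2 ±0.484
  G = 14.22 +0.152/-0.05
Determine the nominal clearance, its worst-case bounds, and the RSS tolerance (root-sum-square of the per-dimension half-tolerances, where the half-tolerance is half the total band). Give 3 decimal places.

nominal=19.120 wc=[17.884,20.673] rss=0.649

Stack each dimension's contribution:
  +A: nom +45.200 → Σnom=45.200; wc +0.070/-0.070 → slack +0.070/-0.070; half-tol=0.070, Σhalf²=0.004900
  -B: nom -38.100 → Σnom=7.100; wc +0.050/-0.143 → slack +0.120/-0.213; half-tol=0.097, Σhalf²=0.014212
  -C: nom -25.560 → Σnom=-18.460; wc +0.151/-0.030 → slack +0.271/-0.243; half-tol=0.090, Σhalf²=0.022403
  +D: nom +32.500 → Σnom=14.040; wc +0.308/-0.308 → slack +0.579/-0.551; half-tol=0.308, Σhalf²=0.117267
  +E: nom +37.500 → Σnom=51.540; wc +0.440/-0.049 → slack +1.019/-0.600; half-tol=0.244, Σhalf²=0.177047
  -F: nom -18.200 → Σnom=33.340; wc +0.484/-0.484 → slack +1.503/-1.084; half-tol=0.484, Σhalf²=0.411303
  -G: nom -14.220 → Σnom=19.120; wc +0.050/-0.152 → slack +1.553/-1.236; half-tol=0.101, Σhalf²=0.421504
Nominal = 19.120. Worst-case = [19.120 - 1.236, 19.120 + 1.553] = [17.884, 20.673]. RSS = √0.421504 = 0.649.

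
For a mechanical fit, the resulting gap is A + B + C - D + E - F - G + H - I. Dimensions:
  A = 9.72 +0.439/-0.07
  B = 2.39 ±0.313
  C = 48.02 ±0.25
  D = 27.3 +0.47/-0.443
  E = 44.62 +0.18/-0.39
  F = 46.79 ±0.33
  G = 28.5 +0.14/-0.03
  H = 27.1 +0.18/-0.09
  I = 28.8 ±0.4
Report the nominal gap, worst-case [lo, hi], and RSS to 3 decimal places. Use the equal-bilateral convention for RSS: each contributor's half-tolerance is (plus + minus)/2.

nominal=0.460 wc=[-1.993,3.025] rss=0.900

Stack each dimension's contribution:
  +A: nom +9.720 → Σnom=9.720; wc +0.439/-0.070 → slack +0.439/-0.070; half-tol=0.255, Σhalf²=0.064770
  +B: nom +2.390 → Σnom=12.110; wc +0.313/-0.313 → slack +0.752/-0.383; half-tol=0.313, Σhalf²=0.162739
  +C: nom +48.020 → Σnom=60.130; wc +0.250/-0.250 → slack +1.002/-0.633; half-tol=0.250, Σhalf²=0.225239
  -D: nom -27.300 → Σnom=32.830; wc +0.443/-0.470 → slack +1.445/-1.103; half-tol=0.457, Σhalf²=0.433632
  +E: nom +44.620 → Σnom=77.450; wc +0.180/-0.390 → slack +1.625/-1.493; half-tol=0.285, Σhalf²=0.514857
  -F: nom -46.790 → Σnom=30.660; wc +0.330/-0.330 → slack +1.955/-1.823; half-tol=0.330, Σhalf²=0.623757
  -G: nom -28.500 → Σnom=2.160; wc +0.030/-0.140 → slack +1.985/-1.963; half-tol=0.085, Σhalf²=0.630982
  +H: nom +27.100 → Σnom=29.260; wc +0.180/-0.090 → slack +2.165/-2.053; half-tol=0.135, Σhalf²=0.649207
  -I: nom -28.800 → Σnom=0.460; wc +0.400/-0.400 → slack +2.565/-2.453; half-tol=0.400, Σhalf²=0.809207
Nominal = 0.460. Worst-case = [0.460 - 2.453, 0.460 + 2.565] = [-1.993, 3.025]. RSS = √0.809207 = 0.900.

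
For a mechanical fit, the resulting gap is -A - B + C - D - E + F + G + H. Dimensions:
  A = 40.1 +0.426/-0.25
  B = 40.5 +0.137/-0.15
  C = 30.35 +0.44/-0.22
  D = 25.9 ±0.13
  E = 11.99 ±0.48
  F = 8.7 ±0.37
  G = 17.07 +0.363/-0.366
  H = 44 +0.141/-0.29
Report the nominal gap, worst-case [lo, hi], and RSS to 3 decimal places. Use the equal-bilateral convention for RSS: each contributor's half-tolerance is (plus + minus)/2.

nominal=-18.370 wc=[-20.789,-16.046] rss=0.898

Stack each dimension's contribution:
  -A: nom -40.100 → Σnom=-40.100; wc +0.250/-0.426 → slack +0.250/-0.426; half-tol=0.338, Σhalf²=0.114244
  -B: nom -40.500 → Σnom=-80.600; wc +0.150/-0.137 → slack +0.400/-0.563; half-tol=0.144, Σhalf²=0.134836
  +C: nom +30.350 → Σnom=-50.250; wc +0.440/-0.220 → slack +0.840/-0.783; half-tol=0.330, Σhalf²=0.243736
  -D: nom -25.900 → Σnom=-76.150; wc +0.130/-0.130 → slack +0.970/-0.913; half-tol=0.130, Σhalf²=0.260636
  -E: nom -11.990 → Σnom=-88.140; wc +0.480/-0.480 → slack +1.450/-1.393; half-tol=0.480, Σhalf²=0.491036
  +F: nom +8.700 → Σnom=-79.440; wc +0.370/-0.370 → slack +1.820/-1.763; half-tol=0.370, Σhalf²=0.627936
  +G: nom +17.070 → Σnom=-62.370; wc +0.363/-0.366 → slack +2.183/-2.129; half-tol=0.364, Σhalf²=0.760796
  +H: nom +44.000 → Σnom=-18.370; wc +0.141/-0.290 → slack +2.324/-2.419; half-tol=0.215, Σhalf²=0.807237
Nominal = -18.370. Worst-case = [-18.370 - 2.419, -18.370 + 2.324] = [-20.789, -16.046]. RSS = √0.807237 = 0.898.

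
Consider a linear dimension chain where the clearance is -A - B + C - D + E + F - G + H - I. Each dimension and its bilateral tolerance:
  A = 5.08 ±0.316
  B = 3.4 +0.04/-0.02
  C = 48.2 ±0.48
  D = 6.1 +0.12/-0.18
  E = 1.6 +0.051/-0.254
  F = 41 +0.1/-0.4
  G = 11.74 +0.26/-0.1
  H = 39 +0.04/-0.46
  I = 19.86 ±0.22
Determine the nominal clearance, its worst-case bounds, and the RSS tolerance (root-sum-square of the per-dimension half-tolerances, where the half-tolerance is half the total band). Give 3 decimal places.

Stack each dimension's contribution:
  -A: nom -5.080 → Σnom=-5.080; wc +0.316/-0.316 → slack +0.316/-0.316; half-tol=0.316, Σhalf²=0.099856
  -B: nom -3.400 → Σnom=-8.480; wc +0.020/-0.040 → slack +0.336/-0.356; half-tol=0.030, Σhalf²=0.100756
  +C: nom +48.200 → Σnom=39.720; wc +0.480/-0.480 → slack +0.816/-0.836; half-tol=0.480, Σhalf²=0.331156
  -D: nom -6.100 → Σnom=33.620; wc +0.180/-0.120 → slack +0.996/-0.956; half-tol=0.150, Σhalf²=0.353656
  +E: nom +1.600 → Σnom=35.220; wc +0.051/-0.254 → slack +1.047/-1.210; half-tol=0.152, Σhalf²=0.376912
  +F: nom +41.000 → Σnom=76.220; wc +0.100/-0.400 → slack +1.147/-1.610; half-tol=0.250, Σhalf²=0.439412
  -G: nom -11.740 → Σnom=64.480; wc +0.100/-0.260 → slack +1.247/-1.870; half-tol=0.180, Σhalf²=0.471812
  +H: nom +39.000 → Σnom=103.480; wc +0.040/-0.460 → slack +1.287/-2.330; half-tol=0.250, Σhalf²=0.534312
  -I: nom -19.860 → Σnom=83.620; wc +0.220/-0.220 → slack +1.507/-2.550; half-tol=0.220, Σhalf²=0.582712
Nominal = 83.620. Worst-case = [83.620 - 2.550, 83.620 + 1.507] = [81.070, 85.127]. RSS = √0.582712 = 0.763.

nominal=83.620 wc=[81.070,85.127] rss=0.763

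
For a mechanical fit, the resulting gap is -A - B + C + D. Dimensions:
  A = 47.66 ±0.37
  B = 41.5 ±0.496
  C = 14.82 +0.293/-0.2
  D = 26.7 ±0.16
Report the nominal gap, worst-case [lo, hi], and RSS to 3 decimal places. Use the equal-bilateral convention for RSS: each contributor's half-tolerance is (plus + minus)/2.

Stack each dimension's contribution:
  -A: nom -47.660 → Σnom=-47.660; wc +0.370/-0.370 → slack +0.370/-0.370; half-tol=0.370, Σhalf²=0.136900
  -B: nom -41.500 → Σnom=-89.160; wc +0.496/-0.496 → slack +0.866/-0.866; half-tol=0.496, Σhalf²=0.382916
  +C: nom +14.820 → Σnom=-74.340; wc +0.293/-0.200 → slack +1.159/-1.066; half-tol=0.246, Σhalf²=0.443678
  +D: nom +26.700 → Σnom=-47.640; wc +0.160/-0.160 → slack +1.319/-1.226; half-tol=0.160, Σhalf²=0.469278
Nominal = -47.640. Worst-case = [-47.640 - 1.226, -47.640 + 1.319] = [-48.866, -46.321]. RSS = √0.469278 = 0.685.

nominal=-47.640 wc=[-48.866,-46.321] rss=0.685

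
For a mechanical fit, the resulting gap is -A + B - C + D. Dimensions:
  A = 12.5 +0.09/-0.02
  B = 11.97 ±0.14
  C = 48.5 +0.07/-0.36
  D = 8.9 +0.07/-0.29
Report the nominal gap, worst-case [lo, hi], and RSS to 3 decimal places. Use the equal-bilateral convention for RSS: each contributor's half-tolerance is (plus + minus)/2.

Stack each dimension's contribution:
  -A: nom -12.500 → Σnom=-12.500; wc +0.020/-0.090 → slack +0.020/-0.090; half-tol=0.055, Σhalf²=0.003025
  +B: nom +11.970 → Σnom=-0.530; wc +0.140/-0.140 → slack +0.160/-0.230; half-tol=0.140, Σhalf²=0.022625
  -C: nom -48.500 → Σnom=-49.030; wc +0.360/-0.070 → slack +0.520/-0.300; half-tol=0.215, Σhalf²=0.068850
  +D: nom +8.900 → Σnom=-40.130; wc +0.070/-0.290 → slack +0.590/-0.590; half-tol=0.180, Σhalf²=0.101250
Nominal = -40.130. Worst-case = [-40.130 - 0.590, -40.130 + 0.590] = [-40.720, -39.540]. RSS = √0.101250 = 0.318.

nominal=-40.130 wc=[-40.720,-39.540] rss=0.318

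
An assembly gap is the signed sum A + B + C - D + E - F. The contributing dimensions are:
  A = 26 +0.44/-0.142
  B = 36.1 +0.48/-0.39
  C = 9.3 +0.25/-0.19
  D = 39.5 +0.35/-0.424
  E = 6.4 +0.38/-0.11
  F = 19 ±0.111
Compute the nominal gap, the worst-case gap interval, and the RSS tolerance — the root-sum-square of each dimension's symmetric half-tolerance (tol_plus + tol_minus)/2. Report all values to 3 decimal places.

Stack each dimension's contribution:
  +A: nom +26.000 → Σnom=26.000; wc +0.440/-0.142 → slack +0.440/-0.142; half-tol=0.291, Σhalf²=0.084681
  +B: nom +36.100 → Σnom=62.100; wc +0.480/-0.390 → slack +0.920/-0.532; half-tol=0.435, Σhalf²=0.273906
  +C: nom +9.300 → Σnom=71.400; wc +0.250/-0.190 → slack +1.170/-0.722; half-tol=0.220, Σhalf²=0.322306
  -D: nom -39.500 → Σnom=31.900; wc +0.424/-0.350 → slack +1.594/-1.072; half-tol=0.387, Σhalf²=0.472075
  +E: nom +6.400 → Σnom=38.300; wc +0.380/-0.110 → slack +1.974/-1.182; half-tol=0.245, Σhalf²=0.532100
  -F: nom -19.000 → Σnom=19.300; wc +0.111/-0.111 → slack +2.085/-1.293; half-tol=0.111, Σhalf²=0.544421
Nominal = 19.300. Worst-case = [19.300 - 1.293, 19.300 + 2.085] = [18.007, 21.385]. RSS = √0.544421 = 0.738.

nominal=19.300 wc=[18.007,21.385] rss=0.738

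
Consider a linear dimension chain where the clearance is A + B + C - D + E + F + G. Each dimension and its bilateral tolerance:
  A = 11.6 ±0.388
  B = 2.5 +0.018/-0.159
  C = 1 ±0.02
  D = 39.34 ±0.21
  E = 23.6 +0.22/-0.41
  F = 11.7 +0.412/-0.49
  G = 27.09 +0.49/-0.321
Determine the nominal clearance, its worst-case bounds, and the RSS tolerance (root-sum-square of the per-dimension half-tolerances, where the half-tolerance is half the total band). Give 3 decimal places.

Stack each dimension's contribution:
  +A: nom +11.600 → Σnom=11.600; wc +0.388/-0.388 → slack +0.388/-0.388; half-tol=0.388, Σhalf²=0.150544
  +B: nom +2.500 → Σnom=14.100; wc +0.018/-0.159 → slack +0.406/-0.547; half-tol=0.088, Σhalf²=0.158376
  +C: nom +1.000 → Σnom=15.100; wc +0.020/-0.020 → slack +0.426/-0.567; half-tol=0.020, Σhalf²=0.158776
  -D: nom -39.340 → Σnom=-24.240; wc +0.210/-0.210 → slack +0.636/-0.777; half-tol=0.210, Σhalf²=0.202876
  +E: nom +23.600 → Σnom=-0.640; wc +0.220/-0.410 → slack +0.856/-1.187; half-tol=0.315, Σhalf²=0.302101
  +F: nom +11.700 → Σnom=11.060; wc +0.412/-0.490 → slack +1.268/-1.677; half-tol=0.451, Σhalf²=0.505502
  +G: nom +27.090 → Σnom=38.150; wc +0.490/-0.321 → slack +1.758/-1.998; half-tol=0.405, Σhalf²=0.669932
Nominal = 38.150. Worst-case = [38.150 - 1.998, 38.150 + 1.758] = [36.152, 39.908]. RSS = √0.669932 = 0.818.

nominal=38.150 wc=[36.152,39.908] rss=0.818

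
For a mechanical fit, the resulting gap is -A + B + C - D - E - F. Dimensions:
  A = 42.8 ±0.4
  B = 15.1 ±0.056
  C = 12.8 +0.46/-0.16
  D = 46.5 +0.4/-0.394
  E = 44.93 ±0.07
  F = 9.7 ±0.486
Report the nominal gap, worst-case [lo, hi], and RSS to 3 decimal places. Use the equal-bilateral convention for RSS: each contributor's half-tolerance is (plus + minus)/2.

nominal=-116.030 wc=[-117.602,-114.164] rss=0.811

Stack each dimension's contribution:
  -A: nom -42.800 → Σnom=-42.800; wc +0.400/-0.400 → slack +0.400/-0.400; half-tol=0.400, Σhalf²=0.160000
  +B: nom +15.100 → Σnom=-27.700; wc +0.056/-0.056 → slack +0.456/-0.456; half-tol=0.056, Σhalf²=0.163136
  +C: nom +12.800 → Σnom=-14.900; wc +0.460/-0.160 → slack +0.916/-0.616; half-tol=0.310, Σhalf²=0.259236
  -D: nom -46.500 → Σnom=-61.400; wc +0.394/-0.400 → slack +1.310/-1.016; half-tol=0.397, Σhalf²=0.416845
  -E: nom -44.930 → Σnom=-106.330; wc +0.070/-0.070 → slack +1.380/-1.086; half-tol=0.070, Σhalf²=0.421745
  -F: nom -9.700 → Σnom=-116.030; wc +0.486/-0.486 → slack +1.866/-1.572; half-tol=0.486, Σhalf²=0.657941
Nominal = -116.030. Worst-case = [-116.030 - 1.572, -116.030 + 1.866] = [-117.602, -114.164]. RSS = √0.657941 = 0.811.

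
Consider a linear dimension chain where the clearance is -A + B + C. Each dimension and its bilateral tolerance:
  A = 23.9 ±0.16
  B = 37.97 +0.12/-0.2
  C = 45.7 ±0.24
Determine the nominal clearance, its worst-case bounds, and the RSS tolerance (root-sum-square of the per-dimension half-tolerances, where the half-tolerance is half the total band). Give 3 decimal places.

nominal=59.770 wc=[59.170,60.290] rss=0.330

Stack each dimension's contribution:
  -A: nom -23.900 → Σnom=-23.900; wc +0.160/-0.160 → slack +0.160/-0.160; half-tol=0.160, Σhalf²=0.025600
  +B: nom +37.970 → Σnom=14.070; wc +0.120/-0.200 → slack +0.280/-0.360; half-tol=0.160, Σhalf²=0.051200
  +C: nom +45.700 → Σnom=59.770; wc +0.240/-0.240 → slack +0.520/-0.600; half-tol=0.240, Σhalf²=0.108800
Nominal = 59.770. Worst-case = [59.770 - 0.600, 59.770 + 0.520] = [59.170, 60.290]. RSS = √0.108800 = 0.330.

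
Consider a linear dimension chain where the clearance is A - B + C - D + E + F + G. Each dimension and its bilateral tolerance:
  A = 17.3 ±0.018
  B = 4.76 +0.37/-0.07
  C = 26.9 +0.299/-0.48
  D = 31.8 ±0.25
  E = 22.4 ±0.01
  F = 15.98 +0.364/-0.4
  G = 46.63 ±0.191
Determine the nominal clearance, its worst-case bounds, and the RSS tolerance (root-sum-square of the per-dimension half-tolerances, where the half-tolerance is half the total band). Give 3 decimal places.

nominal=92.650 wc=[90.931,93.852] rss=0.667

Stack each dimension's contribution:
  +A: nom +17.300 → Σnom=17.300; wc +0.018/-0.018 → slack +0.018/-0.018; half-tol=0.018, Σhalf²=0.000324
  -B: nom -4.760 → Σnom=12.540; wc +0.070/-0.370 → slack +0.088/-0.388; half-tol=0.220, Σhalf²=0.048724
  +C: nom +26.900 → Σnom=39.440; wc +0.299/-0.480 → slack +0.387/-0.868; half-tol=0.389, Σhalf²=0.200434
  -D: nom -31.800 → Σnom=7.640; wc +0.250/-0.250 → slack +0.637/-1.118; half-tol=0.250, Σhalf²=0.262934
  +E: nom +22.400 → Σnom=30.040; wc +0.010/-0.010 → slack +0.647/-1.128; half-tol=0.010, Σhalf²=0.263034
  +F: nom +15.980 → Σnom=46.020; wc +0.364/-0.400 → slack +1.011/-1.528; half-tol=0.382, Σhalf²=0.408958
  +G: nom +46.630 → Σnom=92.650; wc +0.191/-0.191 → slack +1.202/-1.719; half-tol=0.191, Σhalf²=0.445439
Nominal = 92.650. Worst-case = [92.650 - 1.719, 92.650 + 1.202] = [90.931, 93.852]. RSS = √0.445439 = 0.667.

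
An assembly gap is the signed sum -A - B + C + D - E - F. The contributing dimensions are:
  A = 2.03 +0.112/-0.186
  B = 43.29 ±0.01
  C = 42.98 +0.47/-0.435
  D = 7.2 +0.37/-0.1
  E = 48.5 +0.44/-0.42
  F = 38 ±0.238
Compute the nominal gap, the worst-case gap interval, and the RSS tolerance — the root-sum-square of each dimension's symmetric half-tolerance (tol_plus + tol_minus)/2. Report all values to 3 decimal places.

nominal=-81.640 wc=[-82.975,-79.946] rss=0.724

Stack each dimension's contribution:
  -A: nom -2.030 → Σnom=-2.030; wc +0.186/-0.112 → slack +0.186/-0.112; half-tol=0.149, Σhalf²=0.022201
  -B: nom -43.290 → Σnom=-45.320; wc +0.010/-0.010 → slack +0.196/-0.122; half-tol=0.010, Σhalf²=0.022301
  +C: nom +42.980 → Σnom=-2.340; wc +0.470/-0.435 → slack +0.666/-0.557; half-tol=0.453, Σhalf²=0.227057
  +D: nom +7.200 → Σnom=4.860; wc +0.370/-0.100 → slack +1.036/-0.657; half-tol=0.235, Σhalf²=0.282282
  -E: nom -48.500 → Σnom=-43.640; wc +0.420/-0.440 → slack +1.456/-1.097; half-tol=0.430, Σhalf²=0.467182
  -F: nom -38.000 → Σnom=-81.640; wc +0.238/-0.238 → slack +1.694/-1.335; half-tol=0.238, Σhalf²=0.523826
Nominal = -81.640. Worst-case = [-81.640 - 1.335, -81.640 + 1.694] = [-82.975, -79.946]. RSS = √0.523826 = 0.724.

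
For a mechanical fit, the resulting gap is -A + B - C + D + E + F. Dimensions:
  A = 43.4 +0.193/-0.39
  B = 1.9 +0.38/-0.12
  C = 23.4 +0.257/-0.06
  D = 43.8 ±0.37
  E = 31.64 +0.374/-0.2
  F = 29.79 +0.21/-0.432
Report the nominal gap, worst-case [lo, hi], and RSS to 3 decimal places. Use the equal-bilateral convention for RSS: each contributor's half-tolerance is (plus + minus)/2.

Stack each dimension's contribution:
  -A: nom -43.400 → Σnom=-43.400; wc +0.390/-0.193 → slack +0.390/-0.193; half-tol=0.291, Σhalf²=0.084972
  +B: nom +1.900 → Σnom=-41.500; wc +0.380/-0.120 → slack +0.770/-0.313; half-tol=0.250, Σhalf²=0.147472
  -C: nom -23.400 → Σnom=-64.900; wc +0.060/-0.257 → slack +0.830/-0.570; half-tol=0.159, Σhalf²=0.172594
  +D: nom +43.800 → Σnom=-21.100; wc +0.370/-0.370 → slack +1.200/-0.940; half-tol=0.370, Σhalf²=0.309495
  +E: nom +31.640 → Σnom=10.540; wc +0.374/-0.200 → slack +1.574/-1.140; half-tol=0.287, Σhalf²=0.391864
  +F: nom +29.790 → Σnom=40.330; wc +0.210/-0.432 → slack +1.784/-1.572; half-tol=0.321, Σhalf²=0.494905
Nominal = 40.330. Worst-case = [40.330 - 1.572, 40.330 + 1.784] = [38.758, 42.114]. RSS = √0.494905 = 0.703.

nominal=40.330 wc=[38.758,42.114] rss=0.703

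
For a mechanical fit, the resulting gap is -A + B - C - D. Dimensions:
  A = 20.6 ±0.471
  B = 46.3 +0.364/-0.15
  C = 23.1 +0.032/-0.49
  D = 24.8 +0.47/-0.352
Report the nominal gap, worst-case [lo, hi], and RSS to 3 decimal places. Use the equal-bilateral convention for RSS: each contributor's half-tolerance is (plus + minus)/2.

nominal=-22.200 wc=[-23.323,-20.523] rss=0.725

Stack each dimension's contribution:
  -A: nom -20.600 → Σnom=-20.600; wc +0.471/-0.471 → slack +0.471/-0.471; half-tol=0.471, Σhalf²=0.221841
  +B: nom +46.300 → Σnom=25.700; wc +0.364/-0.150 → slack +0.835/-0.621; half-tol=0.257, Σhalf²=0.287890
  -C: nom -23.100 → Σnom=2.600; wc +0.490/-0.032 → slack +1.325/-0.653; half-tol=0.261, Σhalf²=0.356011
  -D: nom -24.800 → Σnom=-22.200; wc +0.352/-0.470 → slack +1.677/-1.123; half-tol=0.411, Σhalf²=0.524932
Nominal = -22.200. Worst-case = [-22.200 - 1.123, -22.200 + 1.677] = [-23.323, -20.523]. RSS = √0.524932 = 0.725.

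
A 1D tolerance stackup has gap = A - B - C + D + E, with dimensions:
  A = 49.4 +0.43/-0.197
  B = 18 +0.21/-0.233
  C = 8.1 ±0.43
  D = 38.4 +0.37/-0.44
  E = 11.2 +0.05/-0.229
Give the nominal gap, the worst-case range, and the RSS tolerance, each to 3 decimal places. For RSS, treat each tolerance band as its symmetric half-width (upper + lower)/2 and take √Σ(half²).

nominal=72.900 wc=[71.394,74.413] rss=0.718

Stack each dimension's contribution:
  +A: nom +49.400 → Σnom=49.400; wc +0.430/-0.197 → slack +0.430/-0.197; half-tol=0.314, Σhalf²=0.098282
  -B: nom -18.000 → Σnom=31.400; wc +0.233/-0.210 → slack +0.663/-0.407; half-tol=0.222, Σhalf²=0.147344
  -C: nom -8.100 → Σnom=23.300; wc +0.430/-0.430 → slack +1.093/-0.837; half-tol=0.430, Σhalf²=0.332244
  +D: nom +38.400 → Σnom=61.700; wc +0.370/-0.440 → slack +1.463/-1.277; half-tol=0.405, Σhalf²=0.496269
  +E: nom +11.200 → Σnom=72.900; wc +0.050/-0.229 → slack +1.513/-1.506; half-tol=0.140, Σhalf²=0.515730
Nominal = 72.900. Worst-case = [72.900 - 1.506, 72.900 + 1.513] = [71.394, 74.413]. RSS = √0.515730 = 0.718.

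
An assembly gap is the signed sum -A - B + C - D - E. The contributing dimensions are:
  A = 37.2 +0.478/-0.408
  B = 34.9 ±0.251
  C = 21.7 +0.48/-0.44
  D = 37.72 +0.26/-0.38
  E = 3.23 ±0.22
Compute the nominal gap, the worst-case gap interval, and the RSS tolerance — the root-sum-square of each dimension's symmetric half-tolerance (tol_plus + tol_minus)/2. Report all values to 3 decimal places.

Stack each dimension's contribution:
  -A: nom -37.200 → Σnom=-37.200; wc +0.408/-0.478 → slack +0.408/-0.478; half-tol=0.443, Σhalf²=0.196249
  -B: nom -34.900 → Σnom=-72.100; wc +0.251/-0.251 → slack +0.659/-0.729; half-tol=0.251, Σhalf²=0.259250
  +C: nom +21.700 → Σnom=-50.400; wc +0.480/-0.440 → slack +1.139/-1.169; half-tol=0.460, Σhalf²=0.470850
  -D: nom -37.720 → Σnom=-88.120; wc +0.380/-0.260 → slack +1.519/-1.429; half-tol=0.320, Σhalf²=0.573250
  -E: nom -3.230 → Σnom=-91.350; wc +0.220/-0.220 → slack +1.739/-1.649; half-tol=0.220, Σhalf²=0.621650
Nominal = -91.350. Worst-case = [-91.350 - 1.649, -91.350 + 1.739] = [-92.999, -89.611]. RSS = √0.621650 = 0.788.

nominal=-91.350 wc=[-92.999,-89.611] rss=0.788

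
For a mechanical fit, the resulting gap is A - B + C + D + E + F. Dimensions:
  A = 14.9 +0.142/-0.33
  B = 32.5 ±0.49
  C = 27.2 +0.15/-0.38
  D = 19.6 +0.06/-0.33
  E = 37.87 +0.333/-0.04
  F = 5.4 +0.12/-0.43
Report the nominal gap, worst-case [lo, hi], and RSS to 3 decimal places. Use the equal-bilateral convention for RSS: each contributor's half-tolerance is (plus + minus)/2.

Stack each dimension's contribution:
  +A: nom +14.900 → Σnom=14.900; wc +0.142/-0.330 → slack +0.142/-0.330; half-tol=0.236, Σhalf²=0.055696
  -B: nom -32.500 → Σnom=-17.600; wc +0.490/-0.490 → slack +0.632/-0.820; half-tol=0.490, Σhalf²=0.295796
  +C: nom +27.200 → Σnom=9.600; wc +0.150/-0.380 → slack +0.782/-1.200; half-tol=0.265, Σhalf²=0.366021
  +D: nom +19.600 → Σnom=29.200; wc +0.060/-0.330 → slack +0.842/-1.530; half-tol=0.195, Σhalf²=0.404046
  +E: nom +37.870 → Σnom=67.070; wc +0.333/-0.040 → slack +1.175/-1.570; half-tol=0.186, Σhalf²=0.438828
  +F: nom +5.400 → Σnom=72.470; wc +0.120/-0.430 → slack +1.295/-2.000; half-tol=0.275, Σhalf²=0.514453
Nominal = 72.470. Worst-case = [72.470 - 2.000, 72.470 + 1.295] = [70.470, 73.765]. RSS = √0.514453 = 0.717.

nominal=72.470 wc=[70.470,73.765] rss=0.717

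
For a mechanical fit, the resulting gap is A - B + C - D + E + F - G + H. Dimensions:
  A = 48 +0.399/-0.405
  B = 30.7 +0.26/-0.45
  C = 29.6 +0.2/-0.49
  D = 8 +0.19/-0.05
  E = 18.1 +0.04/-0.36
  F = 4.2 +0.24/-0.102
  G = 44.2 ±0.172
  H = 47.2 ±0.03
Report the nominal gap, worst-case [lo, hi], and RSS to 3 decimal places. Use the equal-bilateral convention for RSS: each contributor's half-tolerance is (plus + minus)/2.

nominal=64.200 wc=[62.191,65.781] rss=0.722

Stack each dimension's contribution:
  +A: nom +48.000 → Σnom=48.000; wc +0.399/-0.405 → slack +0.399/-0.405; half-tol=0.402, Σhalf²=0.161604
  -B: nom -30.700 → Σnom=17.300; wc +0.450/-0.260 → slack +0.849/-0.665; half-tol=0.355, Σhalf²=0.287629
  +C: nom +29.600 → Σnom=46.900; wc +0.200/-0.490 → slack +1.049/-1.155; half-tol=0.345, Σhalf²=0.406654
  -D: nom -8.000 → Σnom=38.900; wc +0.050/-0.190 → slack +1.099/-1.345; half-tol=0.120, Σhalf²=0.421054
  +E: nom +18.100 → Σnom=57.000; wc +0.040/-0.360 → slack +1.139/-1.705; half-tol=0.200, Σhalf²=0.461054
  +F: nom +4.200 → Σnom=61.200; wc +0.240/-0.102 → slack +1.379/-1.807; half-tol=0.171, Σhalf²=0.490295
  -G: nom -44.200 → Σnom=17.000; wc +0.172/-0.172 → slack +1.551/-1.979; half-tol=0.172, Σhalf²=0.519879
  +H: nom +47.200 → Σnom=64.200; wc +0.030/-0.030 → slack +1.581/-2.009; half-tol=0.030, Σhalf²=0.520779
Nominal = 64.200. Worst-case = [64.200 - 2.009, 64.200 + 1.581] = [62.191, 65.781]. RSS = √0.520779 = 0.722.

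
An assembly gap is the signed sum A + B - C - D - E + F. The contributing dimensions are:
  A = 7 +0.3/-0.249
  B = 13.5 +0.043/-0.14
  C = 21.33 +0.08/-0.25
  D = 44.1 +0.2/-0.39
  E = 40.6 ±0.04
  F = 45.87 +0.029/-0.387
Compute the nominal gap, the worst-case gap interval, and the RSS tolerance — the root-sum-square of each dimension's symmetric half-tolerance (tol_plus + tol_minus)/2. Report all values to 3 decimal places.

nominal=-39.660 wc=[-40.756,-38.608] rss=0.493

Stack each dimension's contribution:
  +A: nom +7.000 → Σnom=7.000; wc +0.300/-0.249 → slack +0.300/-0.249; half-tol=0.274, Σhalf²=0.075350
  +B: nom +13.500 → Σnom=20.500; wc +0.043/-0.140 → slack +0.343/-0.389; half-tol=0.091, Σhalf²=0.083722
  -C: nom -21.330 → Σnom=-0.830; wc +0.250/-0.080 → slack +0.593/-0.469; half-tol=0.165, Σhalf²=0.110947
  -D: nom -44.100 → Σnom=-44.930; wc +0.390/-0.200 → slack +0.983/-0.669; half-tol=0.295, Σhalf²=0.197972
  -E: nom -40.600 → Σnom=-85.530; wc +0.040/-0.040 → slack +1.023/-0.709; half-tol=0.040, Σhalf²=0.199572
  +F: nom +45.870 → Σnom=-39.660; wc +0.029/-0.387 → slack +1.052/-1.096; half-tol=0.208, Σhalf²=0.242837
Nominal = -39.660. Worst-case = [-39.660 - 1.096, -39.660 + 1.052] = [-40.756, -38.608]. RSS = √0.242837 = 0.493.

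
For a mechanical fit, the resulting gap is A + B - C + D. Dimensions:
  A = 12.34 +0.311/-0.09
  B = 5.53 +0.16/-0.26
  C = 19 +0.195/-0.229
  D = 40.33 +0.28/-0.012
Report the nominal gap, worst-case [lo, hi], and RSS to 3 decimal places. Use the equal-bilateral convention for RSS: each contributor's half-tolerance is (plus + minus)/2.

nominal=39.200 wc=[38.643,40.180] rss=0.388

Stack each dimension's contribution:
  +A: nom +12.340 → Σnom=12.340; wc +0.311/-0.090 → slack +0.311/-0.090; half-tol=0.201, Σhalf²=0.040200
  +B: nom +5.530 → Σnom=17.870; wc +0.160/-0.260 → slack +0.471/-0.350; half-tol=0.210, Σhalf²=0.084300
  -C: nom -19.000 → Σnom=-1.130; wc +0.229/-0.195 → slack +0.700/-0.545; half-tol=0.212, Σhalf²=0.129244
  +D: nom +40.330 → Σnom=39.200; wc +0.280/-0.012 → slack +0.980/-0.557; half-tol=0.146, Σhalf²=0.150560
Nominal = 39.200. Worst-case = [39.200 - 0.557, 39.200 + 0.980] = [38.643, 40.180]. RSS = √0.150560 = 0.388.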